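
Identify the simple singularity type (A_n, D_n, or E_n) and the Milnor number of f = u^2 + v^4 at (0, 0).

Type A3, Milnor number mu = 3.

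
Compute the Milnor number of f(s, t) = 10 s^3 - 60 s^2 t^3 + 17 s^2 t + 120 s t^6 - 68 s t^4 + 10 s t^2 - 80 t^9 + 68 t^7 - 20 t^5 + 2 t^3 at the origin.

The Hessian of f at 0 is [[0, 0], [0, 0]] with rank 0, so corank 2. A Groebner basis of the Jacobian ideal J(f) in C{s,t} is {t^3, s^2 - 2*t^2/11, s*t + 5*t^2/11}; counting standard monomials gives mu = 4. Corank 2; j^3 = (2*s + t)*(5*s^2 + 6*s*t + 2*t^2) splits into three distinct lines over C (the quadratic factor has nonzero discriminant), so D_4.

4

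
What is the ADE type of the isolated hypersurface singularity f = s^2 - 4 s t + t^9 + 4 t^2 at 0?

A8

The Hessian of f at 0 is [[2, -4], [-4, 8]] with rank 1, so corank 1. A Groebner basis of the Jacobian ideal J(f) in C{s,t} is {t^8, s - 2*t}; counting standard monomials gives mu = 8. Corank 1: A-series; mu = 8 gives A_8.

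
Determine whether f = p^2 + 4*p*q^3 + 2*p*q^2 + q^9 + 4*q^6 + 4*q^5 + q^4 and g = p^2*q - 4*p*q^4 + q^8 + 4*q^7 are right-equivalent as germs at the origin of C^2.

No.

The Hessian of f at 0 has rank 1. Corank 1: A-series; mu = 8 gives A_8. The Hessian of g at 0 has rank 0. Corank 2; j^3 = p^2*q has shape L^2 M (L != M), so D-series; mu = 9 gives D_9. f is A_8 but g is D_9, hence not right-equivalent.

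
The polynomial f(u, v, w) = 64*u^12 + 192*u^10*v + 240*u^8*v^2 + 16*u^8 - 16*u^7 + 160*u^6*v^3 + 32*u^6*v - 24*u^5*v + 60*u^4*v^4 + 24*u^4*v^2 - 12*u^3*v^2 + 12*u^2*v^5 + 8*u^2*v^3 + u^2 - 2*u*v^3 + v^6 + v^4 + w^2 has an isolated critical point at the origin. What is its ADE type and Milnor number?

Type A_3, Milnor number mu = 3.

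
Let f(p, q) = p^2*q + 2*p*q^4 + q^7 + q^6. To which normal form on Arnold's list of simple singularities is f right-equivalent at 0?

D7

The Hessian of f at 0 has rank 0. Corank 2; j^3 = p^2*q has shape L^2 M (L != M), so D-series; mu = 7 gives D_7.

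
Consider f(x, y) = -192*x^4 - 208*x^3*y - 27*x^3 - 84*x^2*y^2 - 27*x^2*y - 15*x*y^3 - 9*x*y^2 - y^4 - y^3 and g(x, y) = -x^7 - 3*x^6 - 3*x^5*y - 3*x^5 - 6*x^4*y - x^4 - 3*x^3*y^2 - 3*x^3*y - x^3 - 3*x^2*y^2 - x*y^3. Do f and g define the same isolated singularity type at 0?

The Hessian of f at 0 is [[0, 0], [0, 0]] with rank 0, so corank 2. A Groebner basis of the Jacobian ideal J(f) in C{x,y} is {19683*x^2/16 + 6561*x*y/8 + y^4 - 27*y^3/16 + 2187*y^2/16, x^3 + 189*x^2/16 + 63*x*y/8 + y^3/48 + 21*y^2/16, x^2*y - 405*x^2/16 - 135*x*y/8 - 11*y^3/144 - 45*y^2/16, 81*x^2/2 + x*y^2 + 27*x*y + 5*y^3/18 + 9*y^2/2}; counting standard monomials gives mu = 7. Corank 2; j^3 = -(3*x + y)^3 is a perfect cube, so E-series; the 4-jet and mu = 7 give E_7. The Hessian of g at 0 is [[0, 0], [0, 0]] with rank 0, so corank 2. A Groebner basis of the Jacobian ideal J(g) in C{x,y} is {3*x^2 + y^4 + y^3, x^3, x^2*y - x^2 - y^3/3, 2*x^2 + x*y^2 + 2*y^3/3}; counting standard monomials gives mu = 7. Corank 2; j^3 = -x^3 is a perfect cube, so E-series; the 4-jet and mu = 7 give E_7. Both have type E_7, hence right-equivalent.

Yes.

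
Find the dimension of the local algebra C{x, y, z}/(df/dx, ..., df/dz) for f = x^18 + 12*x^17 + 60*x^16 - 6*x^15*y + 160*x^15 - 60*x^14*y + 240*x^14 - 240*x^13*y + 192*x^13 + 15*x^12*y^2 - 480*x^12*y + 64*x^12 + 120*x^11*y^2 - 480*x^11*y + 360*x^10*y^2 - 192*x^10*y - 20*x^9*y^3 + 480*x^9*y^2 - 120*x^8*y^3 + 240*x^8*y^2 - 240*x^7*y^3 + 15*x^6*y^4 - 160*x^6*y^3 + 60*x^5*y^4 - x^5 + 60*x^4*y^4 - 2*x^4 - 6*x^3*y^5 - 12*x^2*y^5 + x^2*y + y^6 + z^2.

7

The Hessian of f at 0 has rank 1. Corank 2; j^3 = x^2*y has shape L^2 M (L != M), so D-series; mu = 7 gives D_7.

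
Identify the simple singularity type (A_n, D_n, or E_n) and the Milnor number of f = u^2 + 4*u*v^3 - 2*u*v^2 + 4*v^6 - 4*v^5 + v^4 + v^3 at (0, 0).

Type A_{2}, Milnor number mu = 2.

The Hessian of f at 0 is [[2, 0], [0, 0]] with rank 1, so corank 1. A Groebner basis of the Jacobian ideal J(f) in C{u,v} is {v^2, u}; counting standard monomials gives mu = 2. Corank 1: A-series; mu = 2 gives A_2.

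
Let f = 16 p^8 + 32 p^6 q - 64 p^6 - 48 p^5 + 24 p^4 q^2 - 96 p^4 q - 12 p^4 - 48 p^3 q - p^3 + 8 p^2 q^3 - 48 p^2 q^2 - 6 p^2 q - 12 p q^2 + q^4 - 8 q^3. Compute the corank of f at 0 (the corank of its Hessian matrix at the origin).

Hessian at 0 has rank 0.

2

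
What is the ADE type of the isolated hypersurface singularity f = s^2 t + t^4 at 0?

The Hessian of f at 0 is [[0, 0], [0, 0]] with rank 0, so corank 2. A Groebner basis of the Jacobian ideal J(f) in C{s,t} is {s^3, s^2/4 + t^3, s*t}; counting standard monomials gives mu = 5. Corank 2; j^3 = s^2*t has shape L^2 M (L != M), so D-series; mu = 5 gives D_5.

D_5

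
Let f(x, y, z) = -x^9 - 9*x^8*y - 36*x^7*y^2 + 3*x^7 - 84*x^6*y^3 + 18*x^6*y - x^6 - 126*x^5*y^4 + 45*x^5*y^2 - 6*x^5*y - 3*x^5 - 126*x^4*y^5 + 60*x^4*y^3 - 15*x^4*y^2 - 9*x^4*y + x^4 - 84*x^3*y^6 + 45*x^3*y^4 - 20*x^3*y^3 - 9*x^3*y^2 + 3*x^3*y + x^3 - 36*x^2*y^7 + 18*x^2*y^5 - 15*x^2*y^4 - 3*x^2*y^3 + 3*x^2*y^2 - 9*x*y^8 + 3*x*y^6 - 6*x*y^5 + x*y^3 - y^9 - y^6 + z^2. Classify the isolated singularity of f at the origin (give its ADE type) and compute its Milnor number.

The Hessian of f at 0 is [[0, 0, 0], [0, 0, 0], [0, 0, 2]] with rank 1, so corank 2. A Groebner basis of the Jacobian ideal J(f) in C{x,y,z} is {3*x^2 + y^4 + y^3, x^3, x^2*y - x^2 - y^3/3, 2*x^2 + x*y^2 + 2*y^3/3, z}; counting standard monomials gives mu = 7. Corank 2; j^3 = x^3 is a perfect cube, so E-series; the 4-jet and mu = 7 give E_7.

Type E_{7}, Milnor number mu = 7.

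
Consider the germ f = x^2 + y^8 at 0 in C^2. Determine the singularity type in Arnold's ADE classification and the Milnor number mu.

Type A_7, Milnor number mu = 7.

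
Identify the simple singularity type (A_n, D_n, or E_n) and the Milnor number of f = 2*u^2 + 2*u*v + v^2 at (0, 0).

Type A_{1}, Milnor number mu = 1.

The Hessian of f at 0 has rank 2. Corank 0: nondegenerate Morse point, so A_1.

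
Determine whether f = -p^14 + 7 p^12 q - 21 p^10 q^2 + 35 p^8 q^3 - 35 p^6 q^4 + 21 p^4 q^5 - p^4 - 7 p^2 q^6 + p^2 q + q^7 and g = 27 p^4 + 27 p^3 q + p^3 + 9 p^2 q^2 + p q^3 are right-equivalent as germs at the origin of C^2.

No.

The Hessian of f at 0 is [[0, 0], [0, 0]] with rank 0, so corank 2. A Groebner basis of the Jacobian ideal J(f) in C{p,q} is {p^2/7 + q^6, p^3, p*q}; counting standard monomials gives mu = 8. Corank 2; j^3 = p^2*q has shape L^2 M (L != M), so D-series; mu = 8 gives D_8. The Hessian of g at 0 is [[0, 0], [0, 0]] with rank 0, so corank 2. A Groebner basis of the Jacobian ideal J(g) in C{p,q} is {p^2/3 + q^4 + q^3/9, p^3, p^2*q - p^2/9 - q^3/27, 2*p^2/3 + p*q^2 + 2*q^3/9}; counting standard monomials gives mu = 7. Corank 2; j^3 = p^3 is a perfect cube, so E-series; the 4-jet and mu = 7 give E_7. f is D_8 but g is E_7, hence not right-equivalent.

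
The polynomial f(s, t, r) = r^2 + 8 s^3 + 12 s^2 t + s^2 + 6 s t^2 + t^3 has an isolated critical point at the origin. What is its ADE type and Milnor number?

The Hessian of f at 0 is [[2, 0, 0], [0, 0, 0], [0, 0, 2]] with rank 2, so corank 1. A Groebner basis of the Jacobian ideal J(f) in C{s,t,r} is {t^2, s, r}; counting standard monomials gives mu = 2. Corank 1: A-series; mu = 2 gives A_2.

Type A_{2}, Milnor number mu = 2.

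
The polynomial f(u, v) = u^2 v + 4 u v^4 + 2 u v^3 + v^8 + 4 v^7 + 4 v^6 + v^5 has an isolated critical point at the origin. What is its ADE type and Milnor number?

The Hessian of f at 0 has rank 0. Corank 2; j^3 = u^2*v has shape L^2 M (L != M), so D-series; mu = 9 gives D_9.

Type D_9, Milnor number mu = 9.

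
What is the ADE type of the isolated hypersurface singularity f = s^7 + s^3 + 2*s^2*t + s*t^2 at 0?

The Hessian of f at 0 has rank 0. Corank 2; j^3 = s*(s + t)^2 has shape L^2 M (L != M), so D-series; mu = 8 gives D_8.

D_8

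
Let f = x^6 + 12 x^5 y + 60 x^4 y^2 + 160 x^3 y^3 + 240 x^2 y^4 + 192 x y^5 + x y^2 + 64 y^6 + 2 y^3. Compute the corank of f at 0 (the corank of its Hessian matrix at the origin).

2

Hessian at 0 has rank 0.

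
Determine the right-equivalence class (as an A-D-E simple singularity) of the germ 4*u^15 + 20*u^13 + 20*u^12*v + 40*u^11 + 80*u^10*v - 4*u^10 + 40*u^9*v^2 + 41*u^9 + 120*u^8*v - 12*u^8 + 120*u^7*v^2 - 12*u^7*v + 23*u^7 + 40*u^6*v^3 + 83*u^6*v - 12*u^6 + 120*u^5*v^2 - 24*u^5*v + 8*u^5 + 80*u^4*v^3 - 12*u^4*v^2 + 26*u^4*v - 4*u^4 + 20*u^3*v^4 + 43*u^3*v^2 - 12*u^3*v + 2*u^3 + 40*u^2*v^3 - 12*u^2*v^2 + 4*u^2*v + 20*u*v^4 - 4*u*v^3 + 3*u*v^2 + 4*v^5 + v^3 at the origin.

The Hessian of f at 0 has rank 0. Corank 2; j^3 = (u + v)*(2*u^2 + 2*u*v + v^2) splits into three distinct lines over C (the quadratic factor has nonzero discriminant), so D_4.

D4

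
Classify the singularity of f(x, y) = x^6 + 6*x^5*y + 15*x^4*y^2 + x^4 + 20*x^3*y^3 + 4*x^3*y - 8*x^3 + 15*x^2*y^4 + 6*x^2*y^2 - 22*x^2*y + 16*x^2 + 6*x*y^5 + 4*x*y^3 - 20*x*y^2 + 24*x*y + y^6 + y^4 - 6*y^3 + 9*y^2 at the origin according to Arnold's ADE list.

A_{5}

The Hessian of f at 0 is [[32, 24], [24, 18]] with rank 1, so corank 1. A Groebner basis of the Jacobian ideal J(f) in C{x,y} is {x*y^2 + 272*x*y - 1792*x + 232*y^2 - 1344*y, -320*x*y + 2048*x + y^3 - 272*y^2 + 1536*y, x^2 + 2*x*y - 4*x + y^2 - 3*y}; counting standard monomials gives mu = 5. Corank 1: A-series; mu = 5 gives A_5.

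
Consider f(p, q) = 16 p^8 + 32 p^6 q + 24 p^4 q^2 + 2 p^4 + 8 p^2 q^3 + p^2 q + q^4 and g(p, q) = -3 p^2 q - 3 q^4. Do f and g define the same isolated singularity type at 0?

Yes.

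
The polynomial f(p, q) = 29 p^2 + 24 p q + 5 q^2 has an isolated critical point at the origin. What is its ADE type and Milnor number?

The Hessian of f at 0 is [[58, 24], [24, 10]] with rank 2, so corank 0. A Groebner basis of the Jacobian ideal J(f) in C{p,q} is {p, q}; counting standard monomials gives mu = 1. Corank 0: nondegenerate Morse point, so A_1.

Type A_{1}, Milnor number mu = 1.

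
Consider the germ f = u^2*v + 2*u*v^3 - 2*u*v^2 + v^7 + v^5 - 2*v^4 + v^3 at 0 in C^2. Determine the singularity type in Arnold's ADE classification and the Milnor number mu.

Type D8, Milnor number mu = 8.

The Hessian of f at 0 is [[0, 0], [0, 0]] with rank 0, so corank 2. A Groebner basis of the Jacobian ideal J(f) in C{u,v} is {u^2*v^2 + 2*u^2*v + u^2/7 - 20*u*v^2/7 - 8*u*v/7 + v^2, u^3 - 3*u^2*v - u^2/7 + 20*u*v^2/7 + 8*u*v/7 - v^2, u*v + v^3 - v^2}; counting standard monomials gives mu = 8. Corank 2; j^3 = v*(u - v)^2 has shape L^2 M (L != M), so D-series; mu = 8 gives D_8.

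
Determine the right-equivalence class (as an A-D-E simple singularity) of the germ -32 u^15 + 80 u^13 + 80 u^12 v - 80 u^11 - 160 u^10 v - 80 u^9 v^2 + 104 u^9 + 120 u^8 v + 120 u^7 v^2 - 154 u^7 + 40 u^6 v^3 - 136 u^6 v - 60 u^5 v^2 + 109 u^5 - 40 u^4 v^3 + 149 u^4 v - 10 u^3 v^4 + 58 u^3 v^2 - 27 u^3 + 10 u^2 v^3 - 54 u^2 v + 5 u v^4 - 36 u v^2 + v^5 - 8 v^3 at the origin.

The Hessian of f at 0 has rank 0. Corank 2; j^3 = -(3*u + 2*v)^3 is a perfect cube, so E-series; the 5-jet and mu = 8 give E_8.

E8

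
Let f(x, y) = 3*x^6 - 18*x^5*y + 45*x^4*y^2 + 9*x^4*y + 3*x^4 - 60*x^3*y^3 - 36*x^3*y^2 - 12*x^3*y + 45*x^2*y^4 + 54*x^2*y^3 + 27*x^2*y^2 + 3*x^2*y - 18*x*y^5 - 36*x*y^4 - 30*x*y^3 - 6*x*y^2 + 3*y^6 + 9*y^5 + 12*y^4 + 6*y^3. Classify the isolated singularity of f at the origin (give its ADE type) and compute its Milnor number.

The Hessian of f at 0 is [[0, 0], [0, 0]] with rank 0, so corank 2. A Groebner basis of the Jacobian ideal J(f) in C{x,y} is {y^3, x^2 + 2*y^2, x*y - y^2}; counting standard monomials gives mu = 4. Corank 2; j^3 = 3*y*(x^2 - 2*x*y + 2*y^2) splits into three distinct lines over C (the quadratic factor has nonzero discriminant), so D_4.

Type D_{4}, Milnor number mu = 4.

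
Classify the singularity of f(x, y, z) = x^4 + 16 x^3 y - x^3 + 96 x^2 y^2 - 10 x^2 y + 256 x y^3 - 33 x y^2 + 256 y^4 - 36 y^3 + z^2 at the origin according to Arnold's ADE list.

D_5

The Hessian of f at 0 has rank 1. Corank 2; j^3 = -(x + 3*y)^2*(x + 4*y) has shape L^2 M (L != M), so D-series; mu = 5 gives D_5.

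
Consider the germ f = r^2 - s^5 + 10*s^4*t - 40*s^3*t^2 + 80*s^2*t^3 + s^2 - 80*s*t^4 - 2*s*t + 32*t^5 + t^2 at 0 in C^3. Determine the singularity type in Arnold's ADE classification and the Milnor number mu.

Type A_{4}, Milnor number mu = 4.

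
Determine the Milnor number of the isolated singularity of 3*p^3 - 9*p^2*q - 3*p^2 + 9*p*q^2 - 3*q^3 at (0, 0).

2

The Hessian of f at 0 is [[-6, 0], [0, 0]] with rank 1, so corank 1. A Groebner basis of the Jacobian ideal J(f) in C{p,q} is {q^2, p}; counting standard monomials gives mu = 2. Corank 1: A-series; mu = 2 gives A_2.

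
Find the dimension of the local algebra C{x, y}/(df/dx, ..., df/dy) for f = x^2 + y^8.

7

The Hessian of f at 0 has rank 1. Corank 1: A-series; mu = 7 gives A_7.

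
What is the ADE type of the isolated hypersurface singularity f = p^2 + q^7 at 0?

The Hessian of f at 0 has rank 1. Corank 1: A-series; mu = 6 gives A_6.

A_{6}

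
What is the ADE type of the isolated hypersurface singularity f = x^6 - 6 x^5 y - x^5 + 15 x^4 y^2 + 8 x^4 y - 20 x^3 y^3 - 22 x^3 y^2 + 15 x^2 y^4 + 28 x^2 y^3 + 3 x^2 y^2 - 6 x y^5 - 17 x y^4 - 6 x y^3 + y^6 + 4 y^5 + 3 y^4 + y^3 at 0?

E8

The Hessian of f at 0 is [[0, 0], [0, 0]] with rank 0, so corank 2. A Groebner basis of the Jacobian ideal J(f) in C{x,y} is {x^4 + 2*x*y^2, x^2*y - 2*x*y^2 + y^2/2, y^3}; counting standard monomials gives mu = 8. Corank 2; j^3 = y^3 is a perfect cube, so E-series; the 5-jet and mu = 8 give E_8.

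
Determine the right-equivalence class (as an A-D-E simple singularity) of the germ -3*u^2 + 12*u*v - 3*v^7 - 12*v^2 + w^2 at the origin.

The Hessian of f at 0 is [[-6, 12, 0], [12, -24, 0], [0, 0, 2]] with rank 2, so corank 1. A Groebner basis of the Jacobian ideal J(f) in C{u,v,w} is {v^6, u - 2*v, w}; counting standard monomials gives mu = 6. Corank 1: A-series; mu = 6 gives A_6.

A_6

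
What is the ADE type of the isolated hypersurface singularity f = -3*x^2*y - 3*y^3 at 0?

The Hessian of f at 0 has rank 0. Corank 2; j^3 = -3*y*(x^2 + y^2) splits into three distinct lines over C (the quadratic factor has nonzero discriminant), so D_4.

D_{4}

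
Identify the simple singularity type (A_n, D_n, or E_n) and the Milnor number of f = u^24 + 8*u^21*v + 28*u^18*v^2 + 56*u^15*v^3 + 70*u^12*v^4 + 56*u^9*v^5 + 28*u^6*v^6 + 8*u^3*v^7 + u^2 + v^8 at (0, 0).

The Hessian of f at 0 is [[2, 0], [0, 0]] with rank 1, so corank 1. A Groebner basis of the Jacobian ideal J(f) in C{u,v} is {v^7, u}; counting standard monomials gives mu = 7. Corank 1: A-series; mu = 7 gives A_7.

Type A_{7}, Milnor number mu = 7.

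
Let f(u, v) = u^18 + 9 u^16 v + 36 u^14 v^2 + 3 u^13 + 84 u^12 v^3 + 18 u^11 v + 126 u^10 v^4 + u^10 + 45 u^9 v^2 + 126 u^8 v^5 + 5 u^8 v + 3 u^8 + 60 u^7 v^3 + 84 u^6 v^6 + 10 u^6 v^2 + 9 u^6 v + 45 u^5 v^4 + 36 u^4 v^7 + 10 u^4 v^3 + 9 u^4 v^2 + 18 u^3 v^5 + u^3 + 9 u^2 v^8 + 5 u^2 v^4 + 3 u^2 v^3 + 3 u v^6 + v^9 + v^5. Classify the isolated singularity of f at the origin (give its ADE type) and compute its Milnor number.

The Hessian of f at 0 is [[0, 0], [0, 0]] with rank 0, so corank 2. A Groebner basis of the Jacobian ideal J(f) in C{u,v} is {u^2/2 + u*v^3, v^4, u^3, u^2*v}; counting standard monomials gives mu = 8. Corank 2; j^3 = u^3 is a perfect cube, so E-series; the 5-jet and mu = 8 give E_8.

Type E_8, Milnor number mu = 8.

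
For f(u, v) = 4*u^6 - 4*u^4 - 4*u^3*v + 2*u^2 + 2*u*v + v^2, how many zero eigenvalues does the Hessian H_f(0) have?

Hessian at 0 has rank 2.

0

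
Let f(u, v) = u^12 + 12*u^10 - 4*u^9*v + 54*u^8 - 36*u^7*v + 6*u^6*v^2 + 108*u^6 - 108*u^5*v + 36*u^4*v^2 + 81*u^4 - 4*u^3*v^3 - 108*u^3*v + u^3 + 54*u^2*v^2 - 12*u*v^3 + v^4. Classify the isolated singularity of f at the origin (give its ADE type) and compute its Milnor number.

Type E_{6}, Milnor number mu = 6.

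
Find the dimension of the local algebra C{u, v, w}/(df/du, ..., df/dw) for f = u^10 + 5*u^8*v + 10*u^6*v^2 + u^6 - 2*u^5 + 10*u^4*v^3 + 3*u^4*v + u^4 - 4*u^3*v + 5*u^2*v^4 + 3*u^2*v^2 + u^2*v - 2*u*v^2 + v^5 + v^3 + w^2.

The Hessian of f at 0 has rank 1. Corank 2; j^3 = v*(u - v)^2 has shape L^2 M (L != M), so D-series; mu = 6 gives D_6.

6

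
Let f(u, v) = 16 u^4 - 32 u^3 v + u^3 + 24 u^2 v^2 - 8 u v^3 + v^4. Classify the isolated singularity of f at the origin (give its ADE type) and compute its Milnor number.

Type E_6, Milnor number mu = 6.

The Hessian of f at 0 has rank 0. Corank 2; j^3 = u^3 is a perfect cube, so E-series; the 4-jet and mu = 6 give E_6.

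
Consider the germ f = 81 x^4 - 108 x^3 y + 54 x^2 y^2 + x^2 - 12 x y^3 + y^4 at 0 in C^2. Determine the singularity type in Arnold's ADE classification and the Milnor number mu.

Type A_{3}, Milnor number mu = 3.

The Hessian of f at 0 has rank 1. Corank 1: A-series; mu = 3 gives A_3.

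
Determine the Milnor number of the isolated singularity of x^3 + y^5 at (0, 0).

8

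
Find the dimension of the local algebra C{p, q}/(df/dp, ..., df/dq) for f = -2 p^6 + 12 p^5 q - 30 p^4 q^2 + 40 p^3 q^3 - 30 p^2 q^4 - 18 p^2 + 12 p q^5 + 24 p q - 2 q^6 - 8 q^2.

5

The Hessian of f at 0 has rank 1. Corank 1: A-series; mu = 5 gives A_5.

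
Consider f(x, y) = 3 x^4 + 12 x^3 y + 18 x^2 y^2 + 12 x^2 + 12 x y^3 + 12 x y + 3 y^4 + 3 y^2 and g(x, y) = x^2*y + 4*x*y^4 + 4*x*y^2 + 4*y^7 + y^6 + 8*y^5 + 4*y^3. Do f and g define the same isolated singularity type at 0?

The Hessian of f at 0 is [[24, 12], [12, 6]] with rank 1, so corank 1. A Groebner basis of the Jacobian ideal J(f) in C{x,y} is {y^3, x + y/2}; counting standard monomials gives mu = 3. Corank 1: A-series; mu = 3 gives A_3. The Hessian of g at 0 is [[0, 0], [0, 0]] with rank 0, so corank 2. A Groebner basis of the Jacobian ideal J(g) in C{x,y} is {x*y/2 + y^4 + y^2, x^3 - 4*x^2 - 16*x*y + 8*y^3 - 16*y^2, x^2*y + 4*x^2/3 + 16*x*y/3 - 4*y^3 + 16*y^2/3, -x^2/3 + x*y^2 - 4*x*y/3 + 2*y^3 - 4*y^2/3}; counting standard monomials gives mu = 7. Corank 2; j^3 = y*(x + 2*y)^2 has shape L^2 M (L != M), so D-series; mu = 7 gives D_7. f is A_3 but g is D_7, hence not right-equivalent.

No.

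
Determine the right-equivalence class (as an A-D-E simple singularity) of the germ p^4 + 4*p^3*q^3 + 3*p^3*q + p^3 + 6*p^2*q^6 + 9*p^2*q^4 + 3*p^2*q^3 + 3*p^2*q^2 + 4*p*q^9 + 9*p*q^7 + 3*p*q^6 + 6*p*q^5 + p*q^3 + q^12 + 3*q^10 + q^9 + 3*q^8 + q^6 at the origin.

E_7

The Hessian of f at 0 is [[0, 0], [0, 0]] with rank 0, so corank 2. A Groebner basis of the Jacobian ideal J(f) in C{p,q} is {3*p^2 + q^4 + q^3, p^3, p^2*q - p^2 - q^3/3, 2*p^2 + p*q^2 + 2*q^3/3}; counting standard monomials gives mu = 7. Corank 2; j^3 = p^3 is a perfect cube, so E-series; the 4-jet and mu = 7 give E_7.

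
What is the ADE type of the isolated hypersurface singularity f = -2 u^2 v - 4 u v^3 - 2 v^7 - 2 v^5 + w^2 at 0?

The Hessian of f at 0 has rank 1. Corank 2; j^3 = -2*u^2*v has shape L^2 M (L != M), so D-series; mu = 8 gives D_8.

D8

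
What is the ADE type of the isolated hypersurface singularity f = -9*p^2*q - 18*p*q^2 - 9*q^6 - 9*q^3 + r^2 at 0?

D_7

The Hessian of f at 0 has rank 1. Corank 2; j^3 = -9*q*(p + q)^2 has shape L^2 M (L != M), so D-series; mu = 7 gives D_7.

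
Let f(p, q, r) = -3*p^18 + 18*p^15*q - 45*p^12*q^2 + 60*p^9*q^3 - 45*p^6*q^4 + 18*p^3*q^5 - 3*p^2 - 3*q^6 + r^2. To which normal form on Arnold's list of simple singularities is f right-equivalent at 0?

The Hessian of f at 0 is [[-6, 0, 0], [0, 0, 0], [0, 0, 2]] with rank 2, so corank 1. A Groebner basis of the Jacobian ideal J(f) in C{p,q,r} is {q^5, p, r}; counting standard monomials gives mu = 5. Corank 1: A-series; mu = 5 gives A_5.

A_{5}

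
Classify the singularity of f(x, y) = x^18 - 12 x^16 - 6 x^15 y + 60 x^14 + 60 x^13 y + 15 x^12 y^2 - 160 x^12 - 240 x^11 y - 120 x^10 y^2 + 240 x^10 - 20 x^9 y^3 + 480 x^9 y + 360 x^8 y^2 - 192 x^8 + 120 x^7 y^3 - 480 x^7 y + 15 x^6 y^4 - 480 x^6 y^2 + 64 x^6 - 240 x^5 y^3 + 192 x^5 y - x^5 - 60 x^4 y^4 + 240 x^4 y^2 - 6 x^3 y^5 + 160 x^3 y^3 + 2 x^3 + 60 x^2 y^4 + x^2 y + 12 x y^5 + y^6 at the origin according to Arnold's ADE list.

D_7

The Hessian of f at 0 is [[0, 0], [0, 0]] with rank 0, so corank 2. A Groebner basis of the Jacobian ideal J(f) in C{x,y} is {-x*y/12 + y^5, x*y^2, x^2 + x*y/2}; counting standard monomials gives mu = 7. Corank 2; j^3 = x^2*(2*x + y) has shape L^2 M (L != M), so D-series; mu = 7 gives D_7.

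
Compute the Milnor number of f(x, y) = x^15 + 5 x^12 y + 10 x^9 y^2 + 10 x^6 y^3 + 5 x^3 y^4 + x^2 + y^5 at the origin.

The Hessian of f at 0 has rank 1. Corank 1: A-series; mu = 4 gives A_4.

4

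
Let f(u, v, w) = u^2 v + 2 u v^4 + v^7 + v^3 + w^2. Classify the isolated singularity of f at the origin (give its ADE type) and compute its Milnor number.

The Hessian of f at 0 is [[0, 0, 0], [0, 0, 0], [0, 0, 2]] with rank 1, so corank 2. A Groebner basis of the Jacobian ideal J(f) in C{u,v,w} is {v^3, u^2 + 3*v^2, u*v, w}; counting standard monomials gives mu = 4. Corank 2; j^3 = v*(u^2 + v^2) splits into three distinct lines over C (the quadratic factor has nonzero discriminant), so D_4.

Type D_4, Milnor number mu = 4.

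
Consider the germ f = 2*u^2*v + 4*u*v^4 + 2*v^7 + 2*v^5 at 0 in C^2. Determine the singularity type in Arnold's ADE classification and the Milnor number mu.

Type D6, Milnor number mu = 6.

The Hessian of f at 0 has rank 0. Corank 2; j^3 = 2*u^2*v has shape L^2 M (L != M), so D-series; mu = 6 gives D_6.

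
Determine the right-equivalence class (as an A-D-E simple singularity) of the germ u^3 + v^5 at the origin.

The Hessian of f at 0 is [[0, 0], [0, 0]] with rank 0, so corank 2. A Groebner basis of the Jacobian ideal J(f) in C{u,v} is {v^4, u^2}; counting standard monomials gives mu = 8. Corank 2; j^3 = u^3 is a perfect cube, so E-series; the 5-jet and mu = 8 give E_8.

E8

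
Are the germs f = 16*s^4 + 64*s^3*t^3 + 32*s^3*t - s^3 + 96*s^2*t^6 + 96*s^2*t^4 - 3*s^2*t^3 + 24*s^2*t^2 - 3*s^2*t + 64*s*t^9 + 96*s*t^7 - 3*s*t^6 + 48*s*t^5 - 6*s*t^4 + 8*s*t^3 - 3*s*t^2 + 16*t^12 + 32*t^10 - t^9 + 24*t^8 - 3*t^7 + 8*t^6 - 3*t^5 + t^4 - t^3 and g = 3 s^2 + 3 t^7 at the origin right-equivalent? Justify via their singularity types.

The Hessian of f at 0 has rank 0. Corank 2; j^3 = -(s + t)^3 is a perfect cube, so E-series; the 4-jet and mu = 6 give E_6. The Hessian of g at 0 has rank 1. Corank 1: A-series; mu = 6 gives A_6. f is E_6 but g is A_6, hence not right-equivalent.

No.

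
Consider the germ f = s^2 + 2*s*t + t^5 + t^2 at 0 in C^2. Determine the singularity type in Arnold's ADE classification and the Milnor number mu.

Type A4, Milnor number mu = 4.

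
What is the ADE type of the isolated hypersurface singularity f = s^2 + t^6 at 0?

A_{5}

The Hessian of f at 0 has rank 1. Corank 1: A-series; mu = 5 gives A_5.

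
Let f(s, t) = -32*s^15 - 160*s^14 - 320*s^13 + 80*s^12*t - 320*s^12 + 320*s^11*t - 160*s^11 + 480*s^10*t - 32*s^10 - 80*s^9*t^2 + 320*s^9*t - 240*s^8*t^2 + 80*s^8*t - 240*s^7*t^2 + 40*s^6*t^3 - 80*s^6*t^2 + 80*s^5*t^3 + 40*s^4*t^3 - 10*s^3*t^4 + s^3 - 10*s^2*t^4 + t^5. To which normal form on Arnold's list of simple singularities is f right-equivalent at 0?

The Hessian of f at 0 is [[0, 0], [0, 0]] with rank 0, so corank 2. A Groebner basis of the Jacobian ideal J(f) in C{s,t} is {t^4, s^2}; counting standard monomials gives mu = 8. Corank 2; j^3 = s^3 is a perfect cube, so E-series; the 5-jet and mu = 8 give E_8.

E8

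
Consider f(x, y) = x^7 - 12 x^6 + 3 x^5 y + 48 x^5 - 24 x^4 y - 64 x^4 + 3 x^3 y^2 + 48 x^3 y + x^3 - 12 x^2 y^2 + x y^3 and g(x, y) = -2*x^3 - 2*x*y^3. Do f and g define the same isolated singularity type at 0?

Yes.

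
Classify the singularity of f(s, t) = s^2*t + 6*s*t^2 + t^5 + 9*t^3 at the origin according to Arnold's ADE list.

D6

The Hessian of f at 0 is [[0, 0], [0, 0]] with rank 0, so corank 2. A Groebner basis of the Jacobian ideal J(f) in C{s,t} is {s^2/5 + t^4 - 9*t^2/5, s^3 + 27*t^3, s*t + 3*t^2}; counting standard monomials gives mu = 6. Corank 2; j^3 = t*(s + 3*t)^2 has shape L^2 M (L != M), so D-series; mu = 6 gives D_6.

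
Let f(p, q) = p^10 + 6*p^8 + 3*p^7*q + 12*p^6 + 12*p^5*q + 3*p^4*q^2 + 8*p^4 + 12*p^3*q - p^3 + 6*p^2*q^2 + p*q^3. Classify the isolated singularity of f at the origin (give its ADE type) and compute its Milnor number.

The Hessian of f at 0 has rank 0. Corank 2; j^3 = -p^3 is a perfect cube, so E-series; the 4-jet and mu = 7 give E_7.

Type E7, Milnor number mu = 7.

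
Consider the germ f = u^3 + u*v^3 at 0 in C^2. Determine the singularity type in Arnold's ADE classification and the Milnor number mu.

The Hessian of f at 0 is [[0, 0], [0, 0]] with rank 0, so corank 2. A Groebner basis of the Jacobian ideal J(f) in C{u,v} is {u^3, u*v^2, 3*u^2 + v^3}; counting standard monomials gives mu = 7. Corank 2; j^3 = u^3 is a perfect cube, so E-series; the 4-jet and mu = 7 give E_7.

Type E_{7}, Milnor number mu = 7.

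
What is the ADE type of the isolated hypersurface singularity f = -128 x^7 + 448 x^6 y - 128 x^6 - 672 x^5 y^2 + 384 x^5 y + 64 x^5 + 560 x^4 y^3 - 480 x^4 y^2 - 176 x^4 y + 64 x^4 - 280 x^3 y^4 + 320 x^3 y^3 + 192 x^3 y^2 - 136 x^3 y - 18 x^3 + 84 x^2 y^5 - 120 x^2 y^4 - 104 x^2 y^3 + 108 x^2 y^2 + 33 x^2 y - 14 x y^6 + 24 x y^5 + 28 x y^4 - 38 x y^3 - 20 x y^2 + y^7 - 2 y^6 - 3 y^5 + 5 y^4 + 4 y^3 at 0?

The Hessian of f at 0 has rank 0. Corank 2; j^3 = -(2*x - y)*(3*x - 2*y)^2 has shape L^2 M (L != M), so D-series; mu = 5 gives D_5.

D_{5}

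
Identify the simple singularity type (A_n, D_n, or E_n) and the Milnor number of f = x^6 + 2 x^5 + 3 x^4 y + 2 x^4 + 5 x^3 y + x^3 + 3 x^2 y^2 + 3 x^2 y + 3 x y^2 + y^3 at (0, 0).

Type E_{7}, Milnor number mu = 7.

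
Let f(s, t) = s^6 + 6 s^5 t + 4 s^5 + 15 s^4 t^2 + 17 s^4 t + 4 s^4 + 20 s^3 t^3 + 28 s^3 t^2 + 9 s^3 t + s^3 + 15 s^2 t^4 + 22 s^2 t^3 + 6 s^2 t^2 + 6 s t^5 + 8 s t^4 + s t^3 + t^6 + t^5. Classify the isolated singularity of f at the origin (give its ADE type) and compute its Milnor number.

Type E7, Milnor number mu = 7.

The Hessian of f at 0 has rank 0. Corank 2; j^3 = s^3 is a perfect cube, so E-series; the 4-jet and mu = 7 give E_7.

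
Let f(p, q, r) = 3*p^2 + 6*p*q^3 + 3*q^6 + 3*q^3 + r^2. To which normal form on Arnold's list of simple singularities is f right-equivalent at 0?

The Hessian of f at 0 has rank 2. Corank 1: A-series; mu = 2 gives A_2.

A_{2}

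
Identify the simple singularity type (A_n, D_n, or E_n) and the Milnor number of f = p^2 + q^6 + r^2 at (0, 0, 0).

Type A_5, Milnor number mu = 5.

The Hessian of f at 0 is [[2, 0, 0], [0, 0, 0], [0, 0, 2]] with rank 2, so corank 1. A Groebner basis of the Jacobian ideal J(f) in C{p,q,r} is {q^5, p, r}; counting standard monomials gives mu = 5. Corank 1: A-series; mu = 5 gives A_5.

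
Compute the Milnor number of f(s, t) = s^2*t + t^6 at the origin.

7

The Hessian of f at 0 has rank 0. Corank 2; j^3 = s^2*t has shape L^2 M (L != M), so D-series; mu = 7 gives D_7.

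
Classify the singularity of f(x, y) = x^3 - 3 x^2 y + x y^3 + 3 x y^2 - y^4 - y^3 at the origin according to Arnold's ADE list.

E7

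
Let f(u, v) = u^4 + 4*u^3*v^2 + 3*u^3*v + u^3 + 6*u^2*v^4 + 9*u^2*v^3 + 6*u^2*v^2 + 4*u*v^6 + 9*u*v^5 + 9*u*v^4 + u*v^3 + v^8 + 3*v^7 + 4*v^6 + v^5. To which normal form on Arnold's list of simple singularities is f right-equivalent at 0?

The Hessian of f at 0 is [[0, 0], [0, 0]] with rank 0, so corank 2. A Groebner basis of the Jacobian ideal J(f) in C{u,v} is {3*u^2/2 + v^4 + v^3/2, u^3, u^2*v - u^2/2 - v^3/6, -u^2/2 + u*v^2 - v^3/6}; counting standard monomials gives mu = 7. Corank 2; j^3 = u^3 is a perfect cube, so E-series; the 4-jet and mu = 7 give E_7.

E_{7}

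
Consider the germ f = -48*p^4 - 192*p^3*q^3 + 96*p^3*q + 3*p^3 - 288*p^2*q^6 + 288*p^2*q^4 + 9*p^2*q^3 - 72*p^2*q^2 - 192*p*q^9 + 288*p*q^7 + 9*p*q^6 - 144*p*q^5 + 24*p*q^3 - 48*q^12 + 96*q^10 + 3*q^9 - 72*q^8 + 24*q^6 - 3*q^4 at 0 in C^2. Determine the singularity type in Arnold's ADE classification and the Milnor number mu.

The Hessian of f at 0 has rank 0. Corank 2; j^3 = 3*p^3 is a perfect cube, so E-series; the 4-jet and mu = 6 give E_6.

Type E6, Milnor number mu = 6.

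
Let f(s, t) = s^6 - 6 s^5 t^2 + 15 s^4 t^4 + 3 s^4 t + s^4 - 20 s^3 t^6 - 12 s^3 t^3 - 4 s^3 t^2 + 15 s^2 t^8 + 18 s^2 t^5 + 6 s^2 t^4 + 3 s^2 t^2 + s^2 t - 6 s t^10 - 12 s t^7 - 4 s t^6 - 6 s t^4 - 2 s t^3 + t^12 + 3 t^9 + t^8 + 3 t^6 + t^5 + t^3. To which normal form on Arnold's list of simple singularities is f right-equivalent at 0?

D_4

The Hessian of f at 0 has rank 0. Corank 2; j^3 = t*(s^2 + t^2) splits into three distinct lines over C (the quadratic factor has nonzero discriminant), so D_4.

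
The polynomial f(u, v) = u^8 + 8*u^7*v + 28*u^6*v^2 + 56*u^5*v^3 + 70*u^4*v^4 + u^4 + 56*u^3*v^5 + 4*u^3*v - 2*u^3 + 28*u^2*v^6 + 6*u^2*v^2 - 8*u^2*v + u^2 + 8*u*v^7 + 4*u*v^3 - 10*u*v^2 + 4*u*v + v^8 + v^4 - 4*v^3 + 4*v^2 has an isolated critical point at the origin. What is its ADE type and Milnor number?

Type A7, Milnor number mu = 7.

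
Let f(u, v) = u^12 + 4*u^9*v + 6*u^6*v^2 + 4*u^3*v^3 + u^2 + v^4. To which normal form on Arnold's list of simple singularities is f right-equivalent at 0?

The Hessian of f at 0 has rank 1. Corank 1: A-series; mu = 3 gives A_3.

A_3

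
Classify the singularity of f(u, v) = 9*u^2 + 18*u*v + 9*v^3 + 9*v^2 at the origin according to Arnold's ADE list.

The Hessian of f at 0 is [[18, 18], [18, 18]] with rank 1, so corank 1. A Groebner basis of the Jacobian ideal J(f) in C{u,v} is {v^2, u + v}; counting standard monomials gives mu = 2. Corank 1: A-series; mu = 2 gives A_2.

A2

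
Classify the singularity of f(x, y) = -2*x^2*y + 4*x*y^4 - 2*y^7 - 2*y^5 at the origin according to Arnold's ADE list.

D6

The Hessian of f at 0 has rank 0. Corank 2; j^3 = -2*x^2*y has shape L^2 M (L != M), so D-series; mu = 6 gives D_6.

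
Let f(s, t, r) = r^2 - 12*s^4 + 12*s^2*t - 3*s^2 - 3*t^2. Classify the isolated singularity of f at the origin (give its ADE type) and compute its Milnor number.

Type A1, Milnor number mu = 1.

The Hessian of f at 0 has rank 3. Corank 0: nondegenerate Morse point, so A_1.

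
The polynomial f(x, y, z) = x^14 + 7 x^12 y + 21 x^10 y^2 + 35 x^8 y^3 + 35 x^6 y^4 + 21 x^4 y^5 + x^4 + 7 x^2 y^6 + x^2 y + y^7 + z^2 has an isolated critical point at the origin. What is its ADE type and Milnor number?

The Hessian of f at 0 has rank 1. Corank 2; j^3 = x^2*y has shape L^2 M (L != M), so D-series; mu = 8 gives D_8.

Type D8, Milnor number mu = 8.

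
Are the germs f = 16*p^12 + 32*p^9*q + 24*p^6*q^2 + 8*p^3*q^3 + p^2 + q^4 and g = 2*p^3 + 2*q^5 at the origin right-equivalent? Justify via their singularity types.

No.

The Hessian of f at 0 has rank 1. Corank 1: A-series; mu = 3 gives A_3. The Hessian of g at 0 has rank 0. Corank 2; j^3 = 2*p^3 is a perfect cube, so E-series; the 5-jet and mu = 8 give E_8. f is A_3 but g is E_8, hence not right-equivalent.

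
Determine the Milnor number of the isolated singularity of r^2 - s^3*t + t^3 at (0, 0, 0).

7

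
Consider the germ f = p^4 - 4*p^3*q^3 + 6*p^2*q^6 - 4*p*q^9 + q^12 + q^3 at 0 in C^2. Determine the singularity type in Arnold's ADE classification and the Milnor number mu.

The Hessian of f at 0 is [[0, 0], [0, 0]] with rank 0, so corank 2. A Groebner basis of the Jacobian ideal J(f) in C{p,q} is {p^3, q^2}; counting standard monomials gives mu = 6. Corank 2; j^3 = q^3 is a perfect cube, so E-series; the 4-jet and mu = 6 give E_6.

Type E6, Milnor number mu = 6.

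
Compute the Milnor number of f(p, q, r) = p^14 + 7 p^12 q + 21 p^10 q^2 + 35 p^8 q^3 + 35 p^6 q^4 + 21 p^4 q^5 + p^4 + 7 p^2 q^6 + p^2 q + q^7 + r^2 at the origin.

The Hessian of f at 0 has rank 1. Corank 2; j^3 = p^2*q has shape L^2 M (L != M), so D-series; mu = 8 gives D_8.

8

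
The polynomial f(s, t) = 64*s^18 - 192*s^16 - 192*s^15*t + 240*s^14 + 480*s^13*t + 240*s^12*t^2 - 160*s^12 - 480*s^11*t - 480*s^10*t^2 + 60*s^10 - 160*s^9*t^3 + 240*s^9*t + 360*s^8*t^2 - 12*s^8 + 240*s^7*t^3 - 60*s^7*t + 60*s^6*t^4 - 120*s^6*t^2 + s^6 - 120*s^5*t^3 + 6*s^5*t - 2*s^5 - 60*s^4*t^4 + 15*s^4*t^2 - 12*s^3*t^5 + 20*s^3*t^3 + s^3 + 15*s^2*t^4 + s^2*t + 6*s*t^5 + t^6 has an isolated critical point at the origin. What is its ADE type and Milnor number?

Type D7, Milnor number mu = 7.

The Hessian of f at 0 is [[0, 0], [0, 0]] with rank 0, so corank 2. A Groebner basis of the Jacobian ideal J(f) in C{s,t} is {-s*t/6 + t^5, s*t^2, s^2 + s*t}; counting standard monomials gives mu = 7. Corank 2; j^3 = s^2*(s + t) has shape L^2 M (L != M), so D-series; mu = 7 gives D_7.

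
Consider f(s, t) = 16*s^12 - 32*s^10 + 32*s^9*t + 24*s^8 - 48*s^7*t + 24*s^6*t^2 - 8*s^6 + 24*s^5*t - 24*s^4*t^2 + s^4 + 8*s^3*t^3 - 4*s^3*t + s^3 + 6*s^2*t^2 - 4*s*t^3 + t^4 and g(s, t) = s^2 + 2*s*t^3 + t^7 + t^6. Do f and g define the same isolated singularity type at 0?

The Hessian of f at 0 has rank 0. Corank 2; j^3 = s^3 is a perfect cube, so E-series; the 4-jet and mu = 6 give E_6. The Hessian of g at 0 has rank 1. Corank 1: A-series; mu = 6 gives A_6. f is E_6 but g is A_6, hence not right-equivalent.

No.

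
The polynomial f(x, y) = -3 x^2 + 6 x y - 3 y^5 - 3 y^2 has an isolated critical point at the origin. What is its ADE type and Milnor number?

Type A_4, Milnor number mu = 4.

The Hessian of f at 0 is [[-6, 6], [6, -6]] with rank 1, so corank 1. A Groebner basis of the Jacobian ideal J(f) in C{x,y} is {y^4, x - y}; counting standard monomials gives mu = 4. Corank 1: A-series; mu = 4 gives A_4.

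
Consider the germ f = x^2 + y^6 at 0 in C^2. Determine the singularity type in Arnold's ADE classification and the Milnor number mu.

Type A5, Milnor number mu = 5.

The Hessian of f at 0 has rank 1. Corank 1: A-series; mu = 5 gives A_5.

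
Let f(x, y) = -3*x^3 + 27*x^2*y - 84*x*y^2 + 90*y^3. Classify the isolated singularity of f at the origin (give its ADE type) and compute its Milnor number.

The Hessian of f at 0 has rank 0. Corank 2; j^3 = -3*(x - 3*y)*(x^2 - 6*x*y + 10*y^2) splits into three distinct lines over C (the quadratic factor has nonzero discriminant), so D_4.

Type D_{4}, Milnor number mu = 4.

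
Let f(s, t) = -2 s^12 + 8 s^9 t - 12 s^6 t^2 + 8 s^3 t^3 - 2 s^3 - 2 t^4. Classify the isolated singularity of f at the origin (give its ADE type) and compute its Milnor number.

Type E6, Milnor number mu = 6.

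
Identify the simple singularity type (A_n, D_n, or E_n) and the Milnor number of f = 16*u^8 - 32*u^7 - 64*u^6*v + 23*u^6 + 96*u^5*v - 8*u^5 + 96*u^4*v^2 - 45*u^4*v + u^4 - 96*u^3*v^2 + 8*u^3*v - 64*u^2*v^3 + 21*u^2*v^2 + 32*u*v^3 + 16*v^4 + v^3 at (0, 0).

Type E_{6}, Milnor number mu = 6.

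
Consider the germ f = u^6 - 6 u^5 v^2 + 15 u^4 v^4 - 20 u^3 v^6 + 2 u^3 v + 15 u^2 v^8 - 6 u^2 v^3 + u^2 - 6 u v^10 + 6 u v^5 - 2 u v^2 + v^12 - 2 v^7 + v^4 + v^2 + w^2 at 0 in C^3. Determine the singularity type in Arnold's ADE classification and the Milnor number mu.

Type A_1, Milnor number mu = 1.

The Hessian of f at 0 has rank 3. Corank 0: nondegenerate Morse point, so A_1.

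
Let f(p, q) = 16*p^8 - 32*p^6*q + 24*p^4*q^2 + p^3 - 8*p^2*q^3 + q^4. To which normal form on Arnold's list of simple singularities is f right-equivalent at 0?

The Hessian of f at 0 has rank 0. Corank 2; j^3 = p^3 is a perfect cube, so E-series; the 4-jet and mu = 6 give E_6.

E_{6}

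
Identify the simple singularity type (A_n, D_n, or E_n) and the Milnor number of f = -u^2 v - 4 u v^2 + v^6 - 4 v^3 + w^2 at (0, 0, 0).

The Hessian of f at 0 has rank 1. Corank 2; j^3 = -v*(u + 2*v)^2 has shape L^2 M (L != M), so D-series; mu = 7 gives D_7.

Type D_7, Milnor number mu = 7.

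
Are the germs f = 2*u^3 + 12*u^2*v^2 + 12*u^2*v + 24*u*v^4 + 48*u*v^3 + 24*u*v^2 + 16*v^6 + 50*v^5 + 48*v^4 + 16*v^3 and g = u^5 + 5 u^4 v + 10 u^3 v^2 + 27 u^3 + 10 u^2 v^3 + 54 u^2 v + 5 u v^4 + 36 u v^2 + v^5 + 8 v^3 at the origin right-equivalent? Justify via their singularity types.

Yes.

The Hessian of f at 0 is [[0, 0], [0, 0]] with rank 0, so corank 2. A Groebner basis of the Jacobian ideal J(f) in C{u,v} is {v^4, u^3 + 6*u^2*v - 3*u^2 - 12*u*v - 16*v^3 - 12*v^2, u^2/4 + u*v^2 + u*v + 2*v^3 + v^2}; counting standard monomials gives mu = 8. Corank 2; j^3 = 2*(u + 2*v)^3 is a perfect cube, so E-series; the 5-jet and mu = 8 give E_8. The Hessian of g at 0 is [[0, 0], [0, 0]] with rank 0, so corank 2. A Groebner basis of the Jacobian ideal J(g) in C{u,v} is {v^5, u*v^3 + 3*v^4/4, u^2 + 4*u*v/3 + 4*v^2/9}; counting standard monomials gives mu = 8. Corank 2; j^3 = (3*u + 2*v)^3 is a perfect cube, so E-series; the 5-jet and mu = 8 give E_8. Both have type E_8, hence right-equivalent.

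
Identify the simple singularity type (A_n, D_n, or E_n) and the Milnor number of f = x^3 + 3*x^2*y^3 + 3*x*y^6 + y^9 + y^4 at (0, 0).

Type E6, Milnor number mu = 6.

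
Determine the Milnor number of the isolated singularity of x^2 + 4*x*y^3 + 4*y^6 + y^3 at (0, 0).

2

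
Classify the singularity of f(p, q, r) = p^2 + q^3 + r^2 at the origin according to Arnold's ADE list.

A_{2}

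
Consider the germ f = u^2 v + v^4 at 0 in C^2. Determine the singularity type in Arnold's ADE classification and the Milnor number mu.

Type D_5, Milnor number mu = 5.

The Hessian of f at 0 has rank 0. Corank 2; j^3 = u^2*v has shape L^2 M (L != M), so D-series; mu = 5 gives D_5.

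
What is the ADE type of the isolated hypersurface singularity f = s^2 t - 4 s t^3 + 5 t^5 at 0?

D6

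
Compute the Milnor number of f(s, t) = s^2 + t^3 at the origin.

2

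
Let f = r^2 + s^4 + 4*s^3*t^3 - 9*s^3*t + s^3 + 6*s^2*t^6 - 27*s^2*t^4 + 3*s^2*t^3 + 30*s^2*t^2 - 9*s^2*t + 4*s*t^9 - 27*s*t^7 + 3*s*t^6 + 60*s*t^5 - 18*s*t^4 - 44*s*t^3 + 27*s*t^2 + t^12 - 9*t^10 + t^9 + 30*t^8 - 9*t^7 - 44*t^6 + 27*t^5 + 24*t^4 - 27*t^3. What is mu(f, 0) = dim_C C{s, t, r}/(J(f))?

7

The Hessian of f at 0 has rank 1. Corank 2; j^3 = (s - 3*t)^3 is a perfect cube, so E-series; the 4-jet and mu = 7 give E_7.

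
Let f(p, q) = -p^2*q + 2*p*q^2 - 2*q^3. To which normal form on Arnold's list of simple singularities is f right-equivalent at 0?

D_4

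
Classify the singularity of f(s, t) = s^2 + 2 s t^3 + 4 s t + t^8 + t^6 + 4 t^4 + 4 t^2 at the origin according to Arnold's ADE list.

A_7

The Hessian of f at 0 has rank 1. Corank 1: A-series; mu = 7 gives A_7.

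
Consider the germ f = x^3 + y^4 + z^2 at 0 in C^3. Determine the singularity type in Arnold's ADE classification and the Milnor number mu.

Type E_{6}, Milnor number mu = 6.

The Hessian of f at 0 has rank 1. Corank 2; j^3 = x^3 is a perfect cube, so E-series; the 4-jet and mu = 6 give E_6.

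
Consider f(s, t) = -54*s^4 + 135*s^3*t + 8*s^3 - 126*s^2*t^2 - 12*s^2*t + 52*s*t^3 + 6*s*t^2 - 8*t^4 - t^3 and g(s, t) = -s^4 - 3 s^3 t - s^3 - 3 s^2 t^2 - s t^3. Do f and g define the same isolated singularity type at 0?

The Hessian of f at 0 has rank 0. Corank 2; j^3 = (2*s - t)^3 is a perfect cube, so E-series; the 4-jet and mu = 7 give E_7. The Hessian of g at 0 has rank 0. Corank 2; j^3 = -s^3 is a perfect cube, so E-series; the 4-jet and mu = 7 give E_7. Both have type E_7, hence right-equivalent.

Yes.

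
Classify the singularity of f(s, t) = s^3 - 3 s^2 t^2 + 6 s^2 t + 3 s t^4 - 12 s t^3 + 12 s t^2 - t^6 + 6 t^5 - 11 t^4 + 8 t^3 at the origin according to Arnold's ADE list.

The Hessian of f at 0 has rank 0. Corank 2; j^3 = (s + 2*t)^3 is a perfect cube, so E-series; the 4-jet and mu = 6 give E_6.

E6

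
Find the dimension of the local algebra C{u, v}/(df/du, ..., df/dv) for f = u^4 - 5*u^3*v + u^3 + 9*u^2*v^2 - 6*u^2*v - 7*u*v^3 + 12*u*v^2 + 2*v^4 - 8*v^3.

7

The Hessian of f at 0 has rank 0. Corank 2; j^3 = (u - 2*v)^3 is a perfect cube, so E-series; the 4-jet and mu = 7 give E_7.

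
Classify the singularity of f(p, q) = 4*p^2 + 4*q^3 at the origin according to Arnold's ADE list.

A2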